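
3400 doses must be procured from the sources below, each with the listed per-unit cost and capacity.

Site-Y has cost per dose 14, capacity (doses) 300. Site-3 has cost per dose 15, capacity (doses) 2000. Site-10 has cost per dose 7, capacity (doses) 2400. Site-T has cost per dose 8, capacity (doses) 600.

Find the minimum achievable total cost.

Use sources in increasing cost order.
Site-10 (7): use full 2400 ; 1000 doses to go.
Site-T at 8: take all 600 doses ; 400 still needed.
Site-Y (14): use full 300 ; 100 doses to go.
Site-3 at 15: take 100 of its 2000 ; requirement met.
Cost = 2400×7 + 600×8 + 300×14 + 100×15 = 27300.

27300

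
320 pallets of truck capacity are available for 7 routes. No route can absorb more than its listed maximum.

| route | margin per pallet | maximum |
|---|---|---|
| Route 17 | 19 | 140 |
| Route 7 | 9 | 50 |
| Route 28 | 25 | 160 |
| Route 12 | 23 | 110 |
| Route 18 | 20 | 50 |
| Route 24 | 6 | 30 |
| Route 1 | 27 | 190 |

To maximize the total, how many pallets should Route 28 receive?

130

Order the routes by margin per pallet: Route 1 27 > Route 28 25 > Route 12 23 > Route 18 20 > Route 17 19 > Route 7 9 > Route 24 6.
Route 1 takes 190 to reach its cap of 190 → 130 left.
Route 28 has room for 160 but only 130 remain, so it gets 130.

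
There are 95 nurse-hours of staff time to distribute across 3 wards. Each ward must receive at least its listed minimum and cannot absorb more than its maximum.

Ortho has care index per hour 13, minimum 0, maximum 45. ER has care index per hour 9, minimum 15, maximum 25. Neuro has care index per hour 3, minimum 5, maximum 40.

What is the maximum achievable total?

885

Meeting every minimum uses 0+15+5 = 20 nurse-hours, leaving 75.
Order the wards by care index per hour: Ortho 13 > ER 9 > Neuro 3.
Give Ortho 45 more to hit its cap of 45 → 30 left.
Give ER 10 more to hit its cap of 25 → 20 left.
Neuro: +20 (room for 35) → 25. Pool exhausted.
Total = 13×45 + 9×25 + 3×25 = 885.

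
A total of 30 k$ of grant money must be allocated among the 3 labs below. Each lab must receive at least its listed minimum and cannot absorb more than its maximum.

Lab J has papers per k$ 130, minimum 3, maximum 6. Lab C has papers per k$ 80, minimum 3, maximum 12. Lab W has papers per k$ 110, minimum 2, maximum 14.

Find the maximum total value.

3120

Meeting every minimum uses 3+3+2 = 8 k$, leaving 22.
Rank by papers per k$: Lab J 130 > Lab W 110 > Lab C 80.
Give Lab J 3 more to hit its cap of 6 → 19 left.
Lab W takes 12 more to reach its cap of 14 → 7 left.
Lab C: +7 (room for 9) → 10. Pool exhausted.
Total = 130×6 + 80×10 + 110×14 = 3120.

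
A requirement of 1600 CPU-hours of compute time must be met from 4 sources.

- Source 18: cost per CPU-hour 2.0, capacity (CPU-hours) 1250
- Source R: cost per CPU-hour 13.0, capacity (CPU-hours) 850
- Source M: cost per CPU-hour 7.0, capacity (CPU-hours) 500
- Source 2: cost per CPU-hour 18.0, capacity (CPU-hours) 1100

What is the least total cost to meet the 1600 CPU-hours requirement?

4950

Use sources in increasing cost order.
Source 18 (2.0): use full 1250 — 350 CPU-hours to go.
Take 350 from Source M at 7.0 to finish.
Source R, Source 2: unused.
Cost = 1250×2.0 + 350×7.0 = 4950.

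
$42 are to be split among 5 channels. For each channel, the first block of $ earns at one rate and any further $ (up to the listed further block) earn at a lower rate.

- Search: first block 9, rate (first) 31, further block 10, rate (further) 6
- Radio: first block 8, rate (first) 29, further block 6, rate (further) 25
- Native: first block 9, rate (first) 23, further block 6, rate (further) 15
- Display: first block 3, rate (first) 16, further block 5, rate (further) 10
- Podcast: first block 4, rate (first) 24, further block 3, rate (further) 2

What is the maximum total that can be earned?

1057

Order all 10 blocks by rate: Search/T1 31 > Radio/T1 29 > Radio/T2 25 > Podcast/T1 24 > Native/T1 23 > Display/T1 16 > Native/T2 15 > Display/T2 10 > Search/T2 6 > Podcast/T2 2.
Fill Search T1 block (9 at 31) — 33 left.
Fill Radio T1 block (8 at 29) — 25 left.
Fill Radio T2 block (6 at 25) — 19 left.
Fill Podcast T1 block (4 at 24) — 15 left.
Native T1 at 23: fill all 9 — 6 left.
Display T1 at 16: fill all 3 — 3 left.
3 remain; put them into Native T2 at 15.
Total = 31×9 + 29×8 + 25×6 + 24×4 + 23×9 + 16×3 + 15×3 = 1057.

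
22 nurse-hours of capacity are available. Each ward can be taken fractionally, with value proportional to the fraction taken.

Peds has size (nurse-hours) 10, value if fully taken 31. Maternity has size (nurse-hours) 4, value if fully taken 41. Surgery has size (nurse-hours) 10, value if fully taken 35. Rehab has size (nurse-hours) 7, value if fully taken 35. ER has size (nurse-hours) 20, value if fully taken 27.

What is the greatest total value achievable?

Sort by value density: Maternity 41/4≈10.2, Rehab 35/7≈5, Surgery 35/10≈3.5, Peds 31/10≈3.1, ER 27/20≈1.35.
All 4 nurse-hours of Maternity fit (value 41) ; 18 remain.
Rehab: take in full, 7 nurse-hours for value 35 ; 11 left.
Surgery: take in full, 10 nurse-hours for value 35 ; 1 left.
1 nurse-hours left: a 1/10 share of Peds gives 31×1/10 = 3.1.
Total value = 114.1.

114.1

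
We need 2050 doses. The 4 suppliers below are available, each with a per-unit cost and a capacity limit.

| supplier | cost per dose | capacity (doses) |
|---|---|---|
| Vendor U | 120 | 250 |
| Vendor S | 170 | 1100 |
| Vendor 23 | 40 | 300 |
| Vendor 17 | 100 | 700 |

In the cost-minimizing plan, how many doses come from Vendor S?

Use suppliers in increasing cost order.
Vendor 23 at 40: take all 300 doses ; 1750 still needed.
Take 700 from Vendor 17 at 100 ; need 1050 more.
Take 250 from Vendor U at 120 ; need 800 more.
Take 800 from Vendor S at 170 to finish.

800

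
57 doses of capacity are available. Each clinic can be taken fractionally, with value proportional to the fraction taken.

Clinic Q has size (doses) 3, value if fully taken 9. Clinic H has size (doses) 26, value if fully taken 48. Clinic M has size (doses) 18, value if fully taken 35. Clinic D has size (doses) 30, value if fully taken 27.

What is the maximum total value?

101

Best value per unit of size first: Clinic Q 9/3≈3, Clinic M 35/18≈1.94, Clinic H 48/26≈1.85, Clinic D 27/30≈0.9.
Take all of Clinic Q (3 doses, value 9) — 54 doses left.
Take all of Clinic M (18 doses, value 35) — 36 doses left.
Take all of Clinic H (26 doses, value 48) — 10 doses left.
Only 10 doses remain; take 10/30 of Clinic D for value 27×10/30 = 9.
Total value = 101.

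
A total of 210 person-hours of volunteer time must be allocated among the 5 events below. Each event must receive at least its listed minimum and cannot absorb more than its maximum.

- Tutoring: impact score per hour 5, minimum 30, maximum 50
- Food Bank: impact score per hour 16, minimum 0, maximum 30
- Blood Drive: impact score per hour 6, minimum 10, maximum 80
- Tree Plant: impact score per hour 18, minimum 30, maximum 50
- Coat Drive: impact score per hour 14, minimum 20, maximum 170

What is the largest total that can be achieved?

2850

Meeting every minimum uses 30+0+10+30+20 = 90 person-hours, leaving 120.
Highest impact score per hour first: Tree Plant 18 > Food Bank 16 > Coat Drive 14 > Blood Drive 6 > Tutoring 5.
Tree Plant: +20 to 50 (cap) — 100 left.
Give Food Bank 30 more to hit its cap of 30 — 70 left.
Coat Drive has room for 150 more but only 70 remain, so it gets 90.
Total = 5×30 + 16×30 + 6×10 + 18×50 + 14×90 = 2850.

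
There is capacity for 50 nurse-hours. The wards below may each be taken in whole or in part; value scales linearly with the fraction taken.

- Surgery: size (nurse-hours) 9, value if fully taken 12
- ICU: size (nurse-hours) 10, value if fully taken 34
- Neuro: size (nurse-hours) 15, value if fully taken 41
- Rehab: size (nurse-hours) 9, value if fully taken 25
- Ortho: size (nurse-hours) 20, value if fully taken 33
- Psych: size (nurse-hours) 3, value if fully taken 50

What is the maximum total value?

Sort by value density: Psych 50/3≈16.7, ICU 34/10≈3.4, Rehab 25/9≈2.78, Neuro 41/15≈2.73, Ortho 33/20≈1.65, Surgery 12/9≈1.33.
All 3 nurse-hours of Psych fit (value 50) → 47 remain.
All 10 nurse-hours of ICU fit (value 34) → 37 remain.
Take all of Rehab (9 nurse-hours, value 25) → 28 nurse-hours left.
All 15 nurse-hours of Neuro fit (value 41) → 13 remain.
Only 13 nurse-hours remain; take 13/20 of Ortho for value 33×13/20 = 21.45.
Total value = 171.45.

171.45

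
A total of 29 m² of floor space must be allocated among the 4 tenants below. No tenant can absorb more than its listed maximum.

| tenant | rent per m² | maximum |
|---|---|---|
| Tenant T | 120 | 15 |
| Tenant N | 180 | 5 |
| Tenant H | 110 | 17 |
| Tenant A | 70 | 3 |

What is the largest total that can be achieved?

3690

Order the tenants by rent per m²: Tenant N 180 > Tenant T 120 > Tenant H 110 > Tenant A 70.
Give Tenant N 5 to hit its cap of 5 — 24 left.
Tenant T: +15 to 15 (cap) — 9 left.
Tenant H: +9 (room for 17) → 9. Pool exhausted.
Total = 120×15 + 180×5 + 110×9 = 3690.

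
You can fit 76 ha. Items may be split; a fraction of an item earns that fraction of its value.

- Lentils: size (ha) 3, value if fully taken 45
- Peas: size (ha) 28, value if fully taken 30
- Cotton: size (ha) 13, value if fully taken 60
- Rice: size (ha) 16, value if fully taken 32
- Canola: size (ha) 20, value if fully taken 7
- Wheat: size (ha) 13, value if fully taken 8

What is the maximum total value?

176.05

Sort by value density: Lentils 45/3≈15, Cotton 60/13≈4.62, Rice 32/16≈2, Peas 30/28≈1.07, Wheat 8/13≈0.615, Canola 7/20≈0.35.
All 3 ha of Lentils fit (value 45) → 73 remain.
Cotton: take in full, 13 ha for value 60 → 60 left.
Rice: take in full, 16 ha for value 32 → 44 left.
Peas: take in full, 28 ha for value 30 → 16 left.
Take all of Wheat (13 ha, value 8) → 3 ha left.
3 ha left: a 3/20 share of Canola gives 7×3/20 = 1.05.
Total value = 176.05.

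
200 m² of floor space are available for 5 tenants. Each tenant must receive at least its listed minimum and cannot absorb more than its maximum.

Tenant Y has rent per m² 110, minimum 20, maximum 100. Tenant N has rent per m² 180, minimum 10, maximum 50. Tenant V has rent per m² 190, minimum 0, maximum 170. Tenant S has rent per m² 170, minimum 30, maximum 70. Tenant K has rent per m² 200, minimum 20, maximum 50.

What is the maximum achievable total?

Meeting every minimum uses 20+10+0+30+20 = 80 m², leaving 120.
Order the tenants by rent per m²: Tenant K 200 > Tenant V 190 > Tenant N 180 > Tenant S 170 > Tenant Y 110.
Tenant K: +30 to 50 (cap) → 90 left.
Tenant V has room for 170 more but only 90 remain, so it gets 90.
Total = 110×20 + 180×10 + 190×90 + 170×30 + 200×50 = 36200.

36200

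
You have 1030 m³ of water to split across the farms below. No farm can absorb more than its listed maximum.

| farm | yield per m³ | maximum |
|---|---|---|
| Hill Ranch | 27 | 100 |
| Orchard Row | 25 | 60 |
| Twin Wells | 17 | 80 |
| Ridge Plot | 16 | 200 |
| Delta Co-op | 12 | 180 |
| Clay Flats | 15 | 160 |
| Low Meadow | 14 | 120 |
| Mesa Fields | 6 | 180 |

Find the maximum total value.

15780

Highest yield per m³ first: Hill Ranch 27 > Orchard Row 25 > Twin Wells 17 > Ridge Plot 16 > Clay Flats 15 > Low Meadow 14 > Delta Co-op 12 > Mesa Fields 6.
Hill Ranch takes 100 to reach its cap of 100 → 930 left.
Give Orchard Row 60 to hit its cap of 60 → 870 left.
Twin Wells: +80 to 80 (cap) → 790 left.
Ridge Plot takes 200 to reach its cap of 200 → 590 left.
Clay Flats takes 160 to reach its cap of 160 → 430 left.
Low Meadow: +120 to 120 (cap) → 310 left.
Give Delta Co-op 180 to hit its cap of 180 → 130 left.
Only 130 left; Mesa Fields takes them to reach 130.
Total = 27×100 + 25×60 + 17×80 + 16×200 + 12×180 + 15×160 + 14×120 + 6×130 = 15780.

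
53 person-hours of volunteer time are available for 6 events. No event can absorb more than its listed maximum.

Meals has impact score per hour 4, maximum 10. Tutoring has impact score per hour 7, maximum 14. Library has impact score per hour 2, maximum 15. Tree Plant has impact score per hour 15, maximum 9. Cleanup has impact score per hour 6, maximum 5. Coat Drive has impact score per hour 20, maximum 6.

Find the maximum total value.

Highest impact score per hour first: Coat Drive 20 > Tree Plant 15 > Tutoring 7 > Cleanup 6 > Meals 4 > Library 2.
Coat Drive: +6 to 6 (cap) ; 47 left.
Give Tree Plant 9 to hit its cap of 9 ; 38 left.
Tutoring: +14 to 14 (cap) ; 24 left.
Give Cleanup 5 to hit its cap of 5 ; 19 left.
Give Meals 10 to hit its cap of 10 ; 9 left.
Only 9 left; Library takes them to reach 9.
Total = 4×10 + 7×14 + 2×9 + 15×9 + 6×5 + 20×6 = 441.

441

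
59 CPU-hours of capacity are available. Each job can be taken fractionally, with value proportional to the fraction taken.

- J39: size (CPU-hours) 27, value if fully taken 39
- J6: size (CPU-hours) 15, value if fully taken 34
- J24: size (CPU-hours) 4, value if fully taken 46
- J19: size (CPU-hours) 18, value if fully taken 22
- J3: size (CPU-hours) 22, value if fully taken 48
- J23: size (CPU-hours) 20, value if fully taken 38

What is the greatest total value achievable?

162.2

Best value per unit of size first: J24 46/4≈11.5, J6 34/15≈2.27, J3 48/22≈2.18, J23 38/20≈1.9, J39 39/27≈1.44, J19 22/18≈1.22.
All 4 CPU-hours of J24 fit (value 46) — 55 remain.
J6: take in full, 15 CPU-hours for value 34 — 40 left.
All 22 CPU-hours of J3 fit (value 48) — 18 remain.
18 CPU-hours left: a 18/20 share of J23 gives 38×18/20 = 34.2.
Total value = 162.2.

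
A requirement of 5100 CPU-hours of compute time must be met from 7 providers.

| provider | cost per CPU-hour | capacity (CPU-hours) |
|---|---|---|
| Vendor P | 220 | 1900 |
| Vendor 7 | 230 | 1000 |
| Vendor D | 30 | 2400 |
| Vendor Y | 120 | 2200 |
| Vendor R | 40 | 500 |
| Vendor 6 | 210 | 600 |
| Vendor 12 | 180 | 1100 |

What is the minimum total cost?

Use providers in increasing cost order.
Vendor D at 30: take all 2400 CPU-hours ; 2700 still needed.
Take 500 from Vendor R at 40 ; need 2200 more.
Vendor Y at 120: take all 2200 CPU-hours ; 0 still needed.
Vendor 12, Vendor 6, Vendor P, Vendor 7: unused.
Cost = 2400×30 + 500×40 + 2200×120 = 356000.

356000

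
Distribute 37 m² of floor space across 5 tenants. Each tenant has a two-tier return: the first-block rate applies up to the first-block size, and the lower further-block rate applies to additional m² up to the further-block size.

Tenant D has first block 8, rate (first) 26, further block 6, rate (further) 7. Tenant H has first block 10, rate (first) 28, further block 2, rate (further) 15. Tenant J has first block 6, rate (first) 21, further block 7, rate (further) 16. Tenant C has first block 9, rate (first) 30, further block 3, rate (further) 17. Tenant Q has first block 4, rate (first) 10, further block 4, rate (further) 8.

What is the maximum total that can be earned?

Order all 10 blocks by rate: Tenant C/tier1 30 > Tenant H/tier1 28 > Tenant D/tier1 26 > Tenant J/tier1 21 > Tenant C/tier2 17 > Tenant J/tier2 16 > Tenant H/tier2 15 > Tenant Q/tier1 10 > Tenant Q/tier2 8 > Tenant D/tier2 7.
Fill Tenant C tier1 block (9 at 30) → 28 left.
Fill Tenant H tier1 block (10 at 28) → 18 left.
Tenant D/tier1 (26): +8 → 10 left.
Tenant J tier1 at 21: fill all 6 → 4 left.
Fill Tenant C tier2 block (3 at 17) → 1 left.
Tenant J tier2 at 16: only 1 left, fill 1.
Total = 30×9 + 28×10 + 26×8 + 21×6 + 17×3 + 16×1 = 951.

951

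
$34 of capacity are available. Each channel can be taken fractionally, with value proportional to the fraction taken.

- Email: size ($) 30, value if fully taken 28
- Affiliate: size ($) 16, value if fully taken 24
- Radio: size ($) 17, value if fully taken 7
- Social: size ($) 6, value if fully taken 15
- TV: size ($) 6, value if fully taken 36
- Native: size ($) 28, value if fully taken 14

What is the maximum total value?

80.6

Best value per unit of size first: TV 36/6≈6, Social 15/6≈2.5, Affiliate 24/16≈1.5, Email 28/30≈0.933, Native 14/28≈0.5, Radio 7/17≈0.412.
Take all of TV (6 $, value 36) → 28 $ left.
Take all of Social (6 $, value 15) → 22 $ left.
All 16 $ of Affiliate fit (value 24) → 6 remain.
Only 6 $ remain; take 6/30 of Email for value 28×6/30 = 5.6.
Total value = 80.6.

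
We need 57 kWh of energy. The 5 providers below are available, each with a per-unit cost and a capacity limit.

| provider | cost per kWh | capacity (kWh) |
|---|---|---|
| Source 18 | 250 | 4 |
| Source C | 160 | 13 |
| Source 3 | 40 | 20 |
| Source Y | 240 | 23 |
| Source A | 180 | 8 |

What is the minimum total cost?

8160

Use providers in increasing cost order.
Source 3 (40): use full 20 ; 37 kWh to go.
Take 13 from Source C at 160 ; need 24 more.
Source A (180): use full 8 ; 16 kWh to go.
Take 16 from Source Y at 240 to finish.
Source 18: unused.
Cost = 20×40 + 13×160 + 8×180 + 16×240 = 8160.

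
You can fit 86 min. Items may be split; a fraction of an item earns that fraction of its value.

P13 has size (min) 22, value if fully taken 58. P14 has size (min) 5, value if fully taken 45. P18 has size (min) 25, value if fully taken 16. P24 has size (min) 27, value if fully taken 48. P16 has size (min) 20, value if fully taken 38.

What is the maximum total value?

196.68

Sort by value density: P14 45/5≈9, P13 58/22≈2.64, P16 38/20≈1.9, P24 48/27≈1.78, P18 16/25≈0.64.
All 5 min of P14 fit (value 45) → 81 remain.
All 22 min of P13 fit (value 58) → 59 remain.
Take all of P16 (20 min, value 38) → 39 min left.
P24: take in full, 27 min for value 48 → 12 left.
Fill the last 12 min with part of P18: 12/25 of it earns 7.68.
Total value = 196.68.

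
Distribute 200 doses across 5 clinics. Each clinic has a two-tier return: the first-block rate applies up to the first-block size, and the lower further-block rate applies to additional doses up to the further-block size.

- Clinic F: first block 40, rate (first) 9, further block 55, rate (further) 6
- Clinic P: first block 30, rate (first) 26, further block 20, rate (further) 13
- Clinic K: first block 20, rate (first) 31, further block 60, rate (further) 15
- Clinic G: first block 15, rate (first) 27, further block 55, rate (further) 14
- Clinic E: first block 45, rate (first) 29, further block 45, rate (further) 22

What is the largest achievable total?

Rank every tier by rate: Clinic K/tier1 31 > Clinic E/tier1 29 > Clinic G/tier1 27 > Clinic P/tier1 26 > Clinic E/tier2 22 > Clinic K/tier2 15 > Clinic G/tier2 14 > Clinic P/tier2 13 > Clinic F/tier1 9 > Clinic F/tier2 6.
Clinic K tier1 at 31: fill all 20 — 180 left.
Clinic E/tier1 (29): +45 — 135 left.
Fill Clinic G tier1 block (15 at 27) — 120 left.
Clinic P tier1 at 26: fill all 30 — 90 left.
Clinic E tier2 at 22: fill all 45 — 45 left.
Clinic K/tier2: +45 of 60 at 15; pool empty.
Total = 31×20 + 29×45 + 27×15 + 26×30 + 22×45 + 15×45 = 4775.

4775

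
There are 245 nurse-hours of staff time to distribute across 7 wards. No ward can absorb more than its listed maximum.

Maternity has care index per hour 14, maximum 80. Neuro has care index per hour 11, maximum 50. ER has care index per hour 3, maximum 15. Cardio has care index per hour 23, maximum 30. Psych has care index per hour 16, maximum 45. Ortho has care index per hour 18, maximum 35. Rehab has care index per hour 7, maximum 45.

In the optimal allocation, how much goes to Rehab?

Highest care index per hour first: Cardio 23 > Ortho 18 > Psych 16 > Maternity 14 > Neuro 11 > Rehab 7 > ER 3.
Cardio takes 30 to reach its cap of 30 → 215 left.
Give Ortho 35 to hit its cap of 35 → 180 left.
Psych: +45 to 45 (cap) → 135 left.
Maternity: +80 to 80 (cap) → 55 left.
Neuro: +50 to 50 (cap) → 5 left.
Rehab has room for 45 but only 5 remain, so it gets 5.

5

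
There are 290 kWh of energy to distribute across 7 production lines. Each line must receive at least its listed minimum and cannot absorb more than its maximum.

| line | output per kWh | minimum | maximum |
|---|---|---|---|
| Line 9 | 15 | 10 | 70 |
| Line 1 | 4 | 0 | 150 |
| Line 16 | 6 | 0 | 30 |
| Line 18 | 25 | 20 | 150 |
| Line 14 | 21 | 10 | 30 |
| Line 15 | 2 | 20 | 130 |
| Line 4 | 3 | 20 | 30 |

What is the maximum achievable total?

Meeting every minimum uses 10+0+0+20+10+20+20 = 80 kWh, leaving 210.
Highest output per kWh first: Line 18 25 > Line 14 21 > Line 9 15 > Line 16 6 > Line 1 4 > Line 4 3 > Line 15 2.
Line 18 takes 130 more to reach its cap of 150 ; 80 left.
Give Line 14 20 more to hit its cap of 30 ; 60 left.
Give Line 9 60 more to hit its cap of 70 ; 0 left.
Total = 15×70 + 25×150 + 21×30 + 2×20 + 3×20 = 5530.

5530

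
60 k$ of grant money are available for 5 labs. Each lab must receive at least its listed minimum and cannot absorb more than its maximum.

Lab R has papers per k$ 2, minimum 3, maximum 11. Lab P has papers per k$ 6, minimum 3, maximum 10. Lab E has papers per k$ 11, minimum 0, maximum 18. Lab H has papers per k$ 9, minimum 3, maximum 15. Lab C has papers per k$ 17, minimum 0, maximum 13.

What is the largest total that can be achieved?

Meeting every minimum uses 3+3+0+3+0 = 9 k$, leaving 51.
Order the labs by papers per k$: Lab C 17 > Lab E 11 > Lab H 9 > Lab P 6 > Lab R 2.
Give Lab C 13 more to hit its cap of 13 → 38 left.
Lab E takes 18 more to reach its cap of 18 → 20 left.
Lab H: +12 to 15 (cap) → 8 left.
Give Lab P 7 more to hit its cap of 10 → 1 left.
Lab R: +1 (room for 8) → 4. Pool exhausted.
Total = 2×4 + 6×10 + 11×18 + 9×15 + 17×13 = 622.

622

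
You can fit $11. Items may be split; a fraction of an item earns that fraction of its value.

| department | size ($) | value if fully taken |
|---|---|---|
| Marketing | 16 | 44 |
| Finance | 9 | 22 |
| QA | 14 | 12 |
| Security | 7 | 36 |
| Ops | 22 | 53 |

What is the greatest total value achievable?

Sort by value density: Security 36/7≈5.14, Marketing 44/16≈2.75, Finance 22/9≈2.44, Ops 53/22≈2.41, QA 12/14≈0.857.
Take all of Security (7 $, value 36) ; 4 $ left.
4 $ left: a 4/16 share of Marketing gives 44×4/16 = 11.
Total value = 47.

47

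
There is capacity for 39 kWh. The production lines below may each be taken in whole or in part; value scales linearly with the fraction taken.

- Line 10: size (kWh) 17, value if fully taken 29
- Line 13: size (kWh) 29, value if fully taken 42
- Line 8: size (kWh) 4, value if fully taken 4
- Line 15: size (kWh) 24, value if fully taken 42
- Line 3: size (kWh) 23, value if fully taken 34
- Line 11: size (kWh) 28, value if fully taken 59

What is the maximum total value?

Best value per unit of size first: Line 11 59/28≈2.11, Line 15 42/24≈1.75, Line 10 29/17≈1.71, Line 3 34/23≈1.48, Line 13 42/29≈1.45, Line 8 4/4≈1.
All 28 kWh of Line 11 fit (value 59) ; 11 remain.
11 kWh left: a 11/24 share of Line 15 gives 42×11/24 = 19.25.
Total value = 78.25.

78.25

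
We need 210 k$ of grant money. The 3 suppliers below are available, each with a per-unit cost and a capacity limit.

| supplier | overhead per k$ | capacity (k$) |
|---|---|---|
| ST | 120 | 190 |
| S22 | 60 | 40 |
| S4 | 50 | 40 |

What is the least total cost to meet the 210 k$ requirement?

Fill from the cheapest supplier first.
S4 (50): use full 40 ; 170 k$ to go.
S22 at 60: take all 40 k$ ; 130 still needed.
ST (120): take the remaining 130 ; done.
Cost = 40×50 + 40×60 + 130×120 = 20000.

20000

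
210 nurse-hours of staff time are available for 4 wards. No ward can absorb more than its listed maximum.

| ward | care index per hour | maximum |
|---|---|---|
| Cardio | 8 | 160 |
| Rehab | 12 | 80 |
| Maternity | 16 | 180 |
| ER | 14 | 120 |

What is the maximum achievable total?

Order the wards by care index per hour: Maternity 16 > ER 14 > Rehab 12 > Cardio 8.
Maternity takes 180 to reach its cap of 180 ; 30 left.
ER: +30 (room for 120) → 30. Pool exhausted.
Total = 16×180 + 14×30 = 3300.

3300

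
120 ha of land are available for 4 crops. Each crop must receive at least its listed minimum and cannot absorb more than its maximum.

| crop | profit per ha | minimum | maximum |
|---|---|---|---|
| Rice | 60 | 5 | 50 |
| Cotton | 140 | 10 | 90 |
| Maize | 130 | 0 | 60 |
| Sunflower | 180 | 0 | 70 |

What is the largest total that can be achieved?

19200

Meeting every minimum uses 5+10+0+0 = 15 ha, leaving 105.
Highest profit per ha first: Sunflower 180 > Cotton 140 > Maize 130 > Rice 60.
Sunflower takes 70 more to reach its cap of 70 ; 35 left.
Cotton has room for 80 more but only 35 remain, so it gets 45.
Total = 60×5 + 140×45 + 180×70 = 19200.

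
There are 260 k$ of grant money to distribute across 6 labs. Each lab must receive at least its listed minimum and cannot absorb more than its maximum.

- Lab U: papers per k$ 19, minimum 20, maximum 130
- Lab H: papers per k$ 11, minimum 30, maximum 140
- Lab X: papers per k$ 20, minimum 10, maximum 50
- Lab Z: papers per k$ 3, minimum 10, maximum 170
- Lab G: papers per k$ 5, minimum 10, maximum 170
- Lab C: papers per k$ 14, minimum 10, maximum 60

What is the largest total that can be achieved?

4300

Meeting every minimum uses 20+30+10+10+10+10 = 90 k$, leaving 170.
Highest papers per k$ first: Lab X 20 > Lab U 19 > Lab C 14 > Lab H 11 > Lab G 5 > Lab Z 3.
Give Lab X 40 more to hit its cap of 50 — 130 left.
Give Lab U 110 more to hit its cap of 130 — 20 left.
Only 20 left; Lab C takes them to reach 30.
Total = 19×130 + 11×30 + 20×50 + 3×10 + 5×10 + 14×30 = 4300.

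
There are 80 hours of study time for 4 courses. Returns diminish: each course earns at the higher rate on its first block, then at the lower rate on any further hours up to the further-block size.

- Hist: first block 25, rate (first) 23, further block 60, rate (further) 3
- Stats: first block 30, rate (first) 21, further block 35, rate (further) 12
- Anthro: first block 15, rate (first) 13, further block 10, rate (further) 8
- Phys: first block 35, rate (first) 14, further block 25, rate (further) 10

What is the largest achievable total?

1555

Order all 8 blocks by rate: Hist/first 23 > Stats/first 21 > Phys/first 14 > Anthro/first 13 > Stats/second 12 > Phys/second 10 > Anthro/second 8 > Hist/second 3.
Hist/first (23): +25 ; 55 left.
Stats/first (21): +30 ; 25 left.
Phys/first: +25 of 35 at 14; pool empty.
Total = 23×25 + 21×30 + 14×25 = 1555.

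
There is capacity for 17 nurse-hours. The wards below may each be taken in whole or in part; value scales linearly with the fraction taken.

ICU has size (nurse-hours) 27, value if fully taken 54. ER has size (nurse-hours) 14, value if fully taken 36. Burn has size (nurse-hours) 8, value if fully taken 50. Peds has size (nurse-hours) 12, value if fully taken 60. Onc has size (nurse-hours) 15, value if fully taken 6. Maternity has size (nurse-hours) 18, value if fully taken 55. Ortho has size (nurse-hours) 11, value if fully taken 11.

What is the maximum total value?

Rank by value-to-size ratio: Burn 50/8≈6.25, Peds 60/12≈5, Maternity 55/18≈3.06, ER 36/14≈2.57, ICU 54/27≈2, Ortho 11/11≈1, Onc 6/15≈0.4.
All 8 nurse-hours of Burn fit (value 50) — 9 remain.
Only 9 nurse-hours remain; take 9/12 of Peds for value 60×9/12 = 45.
Total value = 95.

95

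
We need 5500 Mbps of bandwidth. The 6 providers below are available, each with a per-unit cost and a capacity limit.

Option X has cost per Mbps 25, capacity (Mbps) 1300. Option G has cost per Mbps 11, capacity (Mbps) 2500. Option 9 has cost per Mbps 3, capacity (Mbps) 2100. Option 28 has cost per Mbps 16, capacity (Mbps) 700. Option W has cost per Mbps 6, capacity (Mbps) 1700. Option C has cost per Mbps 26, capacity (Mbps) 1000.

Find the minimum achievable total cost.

Cheapest first:
Option 9 at 3: take all 2100 Mbps ; 3400 still needed.
Option W at 6: take all 1700 Mbps ; 1700 still needed.
Option G at 11: take 1700 of its 2500 ; requirement met.
Option 28, Option X, Option C: unused.
Cost = 2100×3 + 1700×6 + 1700×11 = 35200.

35200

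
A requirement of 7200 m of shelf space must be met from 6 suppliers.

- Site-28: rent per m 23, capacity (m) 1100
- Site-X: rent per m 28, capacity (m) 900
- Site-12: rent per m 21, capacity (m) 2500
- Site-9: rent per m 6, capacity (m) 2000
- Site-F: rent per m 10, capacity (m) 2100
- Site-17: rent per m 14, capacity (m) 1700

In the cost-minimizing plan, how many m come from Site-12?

1400

Fill from the cheapest supplier first.
Site-9 (6): use full 2000 — 5200 m to go.
Site-F at 10: take all 2100 m — 3100 still needed.
Site-17 (14): use full 1700 — 1400 m to go.
Take 1400 from Site-12 at 21 to finish.
Site-28, Site-X: unused.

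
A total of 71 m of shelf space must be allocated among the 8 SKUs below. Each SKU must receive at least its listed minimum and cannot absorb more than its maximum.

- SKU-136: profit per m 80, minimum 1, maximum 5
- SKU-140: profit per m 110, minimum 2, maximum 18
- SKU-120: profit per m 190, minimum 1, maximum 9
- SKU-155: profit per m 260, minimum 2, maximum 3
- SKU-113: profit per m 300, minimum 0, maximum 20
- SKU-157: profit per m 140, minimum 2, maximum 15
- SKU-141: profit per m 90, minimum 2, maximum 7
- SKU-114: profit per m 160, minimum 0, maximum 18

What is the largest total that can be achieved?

14060

Meeting every minimum uses 1+2+1+2+0+2+2+0 = 10 m, leaving 61.
Highest profit per m first: SKU-113 300 > SKU-155 260 > SKU-120 190 > SKU-114 160 > SKU-157 140 > SKU-140 110 > SKU-141 90 > SKU-136 80.
SKU-113: +20 to 20 (cap) — 41 left.
SKU-155 takes 1 more to reach its cap of 3 — 40 left.
SKU-120 takes 8 more to reach its cap of 9 — 32 left.
Give SKU-114 18 more to hit its cap of 18 — 14 left.
SKU-157 takes 13 more to reach its cap of 15 — 1 left.
SKU-140: +1 (room for 16) → 3. Pool exhausted.
Total = 80×1 + 110×3 + 190×9 + 260×3 + 300×20 + 140×15 + 90×2 + 160×18 = 14060.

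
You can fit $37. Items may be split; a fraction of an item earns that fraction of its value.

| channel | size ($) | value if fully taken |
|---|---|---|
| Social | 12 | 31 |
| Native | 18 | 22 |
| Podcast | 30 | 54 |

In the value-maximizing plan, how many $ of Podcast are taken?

Rank by value-to-size ratio: Social 31/12≈2.58, Podcast 54/30≈1.8, Native 22/18≈1.22.
Social: take in full, 12 $ for value 31 ; 25 left.
25 $ left: a 25/30 share of Podcast gives 54×25/30 = 45.

25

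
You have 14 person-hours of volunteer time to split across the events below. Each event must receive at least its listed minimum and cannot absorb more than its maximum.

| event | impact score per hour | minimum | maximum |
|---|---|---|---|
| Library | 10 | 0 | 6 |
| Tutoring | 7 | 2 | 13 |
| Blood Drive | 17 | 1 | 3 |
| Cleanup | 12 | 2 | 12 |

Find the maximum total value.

173

Meeting every minimum uses 0+2+1+2 = 5 person-hours, leaving 9.
Order the events by impact score per hour: Blood Drive 17 > Cleanup 12 > Library 10 > Tutoring 7.
Give Blood Drive 2 more to hit its cap of 3 ; 7 left.
Cleanup has room for 10 more but only 7 remain, so it gets 9.
Total = 7×2 + 17×3 + 12×9 = 173.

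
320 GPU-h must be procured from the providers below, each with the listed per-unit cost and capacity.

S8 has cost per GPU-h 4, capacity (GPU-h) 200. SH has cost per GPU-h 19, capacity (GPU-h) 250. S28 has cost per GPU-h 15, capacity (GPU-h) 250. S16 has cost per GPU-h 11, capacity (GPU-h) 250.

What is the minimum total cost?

Cheapest first:
Take 200 from S8 at 4 → need 120 more.
Take 120 from S16 at 11 to finish.
S28, SH: unused.
Cost = 200×4 + 120×11 = 2120.

2120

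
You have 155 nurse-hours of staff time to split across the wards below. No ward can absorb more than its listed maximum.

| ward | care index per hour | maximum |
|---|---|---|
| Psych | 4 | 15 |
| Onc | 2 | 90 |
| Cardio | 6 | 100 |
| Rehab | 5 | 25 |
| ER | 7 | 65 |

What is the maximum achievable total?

Order the wards by care index per hour: ER 7 > Cardio 6 > Rehab 5 > Psych 4 > Onc 2.
ER: +65 to 65 (cap) → 90 left.
Only 90 left; Cardio takes them to reach 90.
Total = 6×90 + 7×65 = 995.

995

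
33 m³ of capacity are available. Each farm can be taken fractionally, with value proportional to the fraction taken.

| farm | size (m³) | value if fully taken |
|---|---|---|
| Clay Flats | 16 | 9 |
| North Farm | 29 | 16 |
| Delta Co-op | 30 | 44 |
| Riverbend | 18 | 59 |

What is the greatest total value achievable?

Best value per unit of size first: Riverbend 59/18≈3.28, Delta Co-op 44/30≈1.47, Clay Flats 9/16≈0.562, North Farm 16/29≈0.552.
Riverbend: take in full, 18 m³ for value 59 — 15 left.
Fill the last 15 m³ with part of Delta Co-op: 15/30 of it earns 22.
Total value = 81.

81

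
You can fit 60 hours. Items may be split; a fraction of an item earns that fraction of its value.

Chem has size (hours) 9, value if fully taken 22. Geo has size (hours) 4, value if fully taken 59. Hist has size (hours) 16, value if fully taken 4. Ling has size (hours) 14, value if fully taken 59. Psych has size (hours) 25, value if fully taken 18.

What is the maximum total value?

Best value per unit of size first: Geo 59/4≈14.8, Ling 59/14≈4.21, Chem 22/9≈2.44, Psych 18/25≈0.72, Hist 4/16≈0.25.
Geo: take in full, 4 hours for value 59 — 56 left.
Take all of Ling (14 hours, value 59) — 42 hours left.
Take all of Chem (9 hours, value 22) — 33 hours left.
Take all of Psych (25 hours, value 18) — 8 hours left.
8 hours left: a 8/16 share of Hist gives 4×8/16 = 2.
Total value = 160.

160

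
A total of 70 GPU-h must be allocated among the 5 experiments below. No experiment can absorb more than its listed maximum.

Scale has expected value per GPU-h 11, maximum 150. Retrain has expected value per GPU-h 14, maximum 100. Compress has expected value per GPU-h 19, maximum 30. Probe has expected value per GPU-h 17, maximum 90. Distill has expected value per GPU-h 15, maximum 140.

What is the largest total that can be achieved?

Highest expected value per GPU-h first: Compress 19 > Probe 17 > Distill 15 > Retrain 14 > Scale 11.
Compress: +30 to 30 (cap) — 40 left.
Only 40 left; Probe takes them to reach 40.
Total = 19×30 + 17×40 = 1250.

1250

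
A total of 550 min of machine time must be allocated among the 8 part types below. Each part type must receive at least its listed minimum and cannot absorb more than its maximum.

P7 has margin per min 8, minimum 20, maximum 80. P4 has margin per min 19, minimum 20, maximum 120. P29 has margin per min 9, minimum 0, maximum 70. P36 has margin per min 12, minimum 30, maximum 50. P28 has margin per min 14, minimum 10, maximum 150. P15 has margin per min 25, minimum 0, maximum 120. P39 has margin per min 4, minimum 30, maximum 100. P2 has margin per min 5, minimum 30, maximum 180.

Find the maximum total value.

8680

Meeting every minimum uses 20+20+0+30+10+0+30+30 = 140 min, leaving 410.
Highest margin per min first: P15 25 > P4 19 > P28 14 > P36 12 > P29 9 > P7 8 > P2 5 > P39 4.
P15: +120 to 120 (cap) → 290 left.
P4 takes 100 more to reach its cap of 120 → 190 left.
P28 takes 140 more to reach its cap of 150 → 50 left.
Give P36 20 more to hit its cap of 50 → 30 left.
P29: +30 (room for 70) → 30. Pool exhausted.
Total = 8×20 + 19×120 + 9×30 + 12×50 + 14×150 + 25×120 + 4×30 + 5×30 = 8680.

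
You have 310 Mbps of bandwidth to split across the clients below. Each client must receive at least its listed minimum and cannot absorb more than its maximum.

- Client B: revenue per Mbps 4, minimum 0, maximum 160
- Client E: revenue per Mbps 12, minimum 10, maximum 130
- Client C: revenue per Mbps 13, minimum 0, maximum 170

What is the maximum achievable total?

3810

Meeting every minimum uses 0+10+0 = 10 Mbps, leaving 300.
Order the clients by revenue per Mbps: Client C 13 > Client E 12 > Client B 4.
Client C takes 170 more to reach its cap of 170 ; 130 left.
Client E takes 120 more to reach its cap of 130 ; 10 left.
Only 10 left; Client B takes them to reach 10.
Total = 4×10 + 12×130 + 13×170 = 3810.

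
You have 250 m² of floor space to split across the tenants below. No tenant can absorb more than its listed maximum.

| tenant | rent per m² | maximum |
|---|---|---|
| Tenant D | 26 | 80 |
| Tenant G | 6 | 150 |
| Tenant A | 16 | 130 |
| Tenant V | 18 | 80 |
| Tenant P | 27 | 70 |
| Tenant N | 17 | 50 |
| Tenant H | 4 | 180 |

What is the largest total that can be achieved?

5750

Rank by rent per m²: Tenant P 27 > Tenant D 26 > Tenant V 18 > Tenant N 17 > Tenant A 16 > Tenant G 6 > Tenant H 4.
Give Tenant P 70 to hit its cap of 70 — 180 left.
Tenant D: +80 to 80 (cap) — 100 left.
Give Tenant V 80 to hit its cap of 80 — 20 left.
Tenant N: +20 (room for 50) → 20. Pool exhausted.
Total = 26×80 + 18×80 + 27×70 + 17×20 = 5750.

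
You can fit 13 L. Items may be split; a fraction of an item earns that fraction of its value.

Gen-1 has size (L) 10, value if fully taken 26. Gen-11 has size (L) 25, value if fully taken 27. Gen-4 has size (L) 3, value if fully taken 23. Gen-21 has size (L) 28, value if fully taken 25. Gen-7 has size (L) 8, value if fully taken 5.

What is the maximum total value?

49

Best value per unit of size first: Gen-4 23/3≈7.67, Gen-1 26/10≈2.6, Gen-11 27/25≈1.08, Gen-21 25/28≈0.893, Gen-7 5/8≈0.625.
Take all of Gen-4 (3 L, value 23) — 10 L left.
All 10 L of Gen-1 fit (value 26) — 0 remain.
Total value = 49.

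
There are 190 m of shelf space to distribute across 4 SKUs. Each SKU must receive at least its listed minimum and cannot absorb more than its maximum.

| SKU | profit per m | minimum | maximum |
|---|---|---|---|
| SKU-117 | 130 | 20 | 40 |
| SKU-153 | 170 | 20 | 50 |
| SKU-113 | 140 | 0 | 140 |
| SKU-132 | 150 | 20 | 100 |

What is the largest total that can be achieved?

28900

Meeting every minimum uses 20+20+0+20 = 60 m, leaving 130.
Rank by profit per m: SKU-153 170 > SKU-132 150 > SKU-113 140 > SKU-117 130.
SKU-153 takes 30 more to reach its cap of 50 ; 100 left.
Give SKU-132 80 more to hit its cap of 100 ; 20 left.
SKU-113: +20 (room for 140) → 20. Pool exhausted.
Total = 130×20 + 170×50 + 140×20 + 150×100 = 28900.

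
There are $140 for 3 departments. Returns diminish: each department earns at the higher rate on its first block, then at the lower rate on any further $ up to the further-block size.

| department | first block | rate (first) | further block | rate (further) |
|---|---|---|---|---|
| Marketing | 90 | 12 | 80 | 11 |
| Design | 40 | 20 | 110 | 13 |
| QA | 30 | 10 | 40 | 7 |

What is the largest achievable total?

2100

Rank every tier by rate: Design/tier1 20 > Design/tier2 13 > Marketing/tier1 12 > Marketing/tier2 11 > QA/tier1 10 > QA/tier2 7.
Design/tier1 (20): +40 — 100 left.
Design/tier2: +100 of 110 at 13; pool empty.
Total = 20×40 + 13×100 = 2100.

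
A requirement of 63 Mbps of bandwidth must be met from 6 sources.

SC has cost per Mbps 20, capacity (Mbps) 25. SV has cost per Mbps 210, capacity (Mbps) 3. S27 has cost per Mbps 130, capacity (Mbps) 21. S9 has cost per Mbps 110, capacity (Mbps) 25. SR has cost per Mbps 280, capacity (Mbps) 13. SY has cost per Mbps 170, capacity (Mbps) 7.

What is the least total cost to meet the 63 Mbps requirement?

Use sources in increasing cost order.
SC (20): use full 25 ; 38 Mbps to go.
S9 at 110: take all 25 Mbps ; 13 still needed.
Take 13 from S27 at 130 to finish.
SY, SV, SR: unused.
Cost = 25×20 + 25×110 + 13×130 = 4940.

4940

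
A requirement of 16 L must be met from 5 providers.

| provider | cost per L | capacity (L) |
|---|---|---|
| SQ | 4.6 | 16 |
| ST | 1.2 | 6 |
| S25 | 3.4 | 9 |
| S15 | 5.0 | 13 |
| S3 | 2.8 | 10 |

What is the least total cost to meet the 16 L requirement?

35.2

Cheapest first:
ST at 1.2: take all 6 L — 10 still needed.
S3 (2.8): use full 10 — 0 L to go.
S25, SQ, S15: unused.
Cost = 6×1.2 + 10×2.8 = 35.2.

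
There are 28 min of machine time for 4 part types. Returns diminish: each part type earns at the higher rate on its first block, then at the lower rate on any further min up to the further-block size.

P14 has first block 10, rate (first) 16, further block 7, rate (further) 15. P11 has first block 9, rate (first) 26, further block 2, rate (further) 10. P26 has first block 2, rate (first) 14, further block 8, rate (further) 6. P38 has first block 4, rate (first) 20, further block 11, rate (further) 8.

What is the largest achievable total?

549

Rank every tier by rate: P11/tier1 26 > P38/tier1 20 > P14/tier1 16 > P14/tier2 15 > P26/tier1 14 > P11/tier2 10 > P38/tier2 8 > P26/tier2 6.
P11/tier1 (26): +9 — 19 left.
P38 tier1 at 20: fill all 4 — 15 left.
Fill P14 tier1 block (10 at 16) — 5 left.
5 remain; put them into P14 tier2 at 15.
Total = 26×9 + 20×4 + 16×10 + 15×5 = 549.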